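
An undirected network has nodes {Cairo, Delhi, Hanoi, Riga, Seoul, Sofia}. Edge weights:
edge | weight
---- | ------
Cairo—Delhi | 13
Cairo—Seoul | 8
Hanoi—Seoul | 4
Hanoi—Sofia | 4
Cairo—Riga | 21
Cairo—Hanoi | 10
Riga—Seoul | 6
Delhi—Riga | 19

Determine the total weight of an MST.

Kruskal's algorithm — process edges by increasing weight (ties by edge label):
Hanoi—Seoul (4): add. Components now {Sofia} {Hanoi,Seoul} {Delhi} {Riga} {Cairo}
Hanoi—Sofia (4): add. Components now {Hanoi,Seoul,Sofia} {Delhi} {Riga} {Cairo}
Riga—Seoul (6): add. Components now {Hanoi,Riga,Seoul,Sofia} {Delhi} {Cairo}
Cairo—Seoul (8): add. Components now {Cairo,Hanoi,Riga,Seoul,Sofia} {Delhi}
Cairo—Hanoi (10): skip — Hanoi and Cairo already connected.
Cairo—Delhi (13): add. Components now {Cairo,Delhi,Hanoi,Riga,Seoul,Sofia}
MST edges: Hanoi—Seoul, Hanoi—Sofia, Riga—Seoul, Cairo—Seoul, Cairo—Delhi; total weight 4+4+6+8+13 = 35.

35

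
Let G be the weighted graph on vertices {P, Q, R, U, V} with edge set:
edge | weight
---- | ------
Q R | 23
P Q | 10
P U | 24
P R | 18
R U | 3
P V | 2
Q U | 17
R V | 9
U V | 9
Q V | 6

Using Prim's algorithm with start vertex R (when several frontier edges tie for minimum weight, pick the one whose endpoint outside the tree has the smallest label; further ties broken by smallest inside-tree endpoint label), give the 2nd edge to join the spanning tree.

Prim, starting at R.
Step 1: frontier [R U 3, R V 9, P R 18, Q R 23] → take R U (3); add U.
Step 2: frontier [R V 9, P R 18, Q R 23, U V 9, Q U 17, P U 24] → take R V (9); add V.
Step 3: frontier [P R 18, Q R 23, Q U 17, P U 24, P V 2, Q V 6] → take P V (2); add P.
Step 4: frontier [P Q 10, Q R 23, Q U 17, Q V 6] → take Q V (6); add Q.
The 2nd edge added is R V.

R-V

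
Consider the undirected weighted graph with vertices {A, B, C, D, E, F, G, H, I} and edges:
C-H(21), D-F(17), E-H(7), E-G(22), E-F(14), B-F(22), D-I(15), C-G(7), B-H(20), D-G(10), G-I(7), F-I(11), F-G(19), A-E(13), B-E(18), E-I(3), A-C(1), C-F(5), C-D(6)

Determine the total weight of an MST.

54

Grow the tree from C using Prim:
Step 1: cheapest edge leaving the tree is A-C (1); add A.
Step 2: cheapest edge leaving the tree is C-F (5); add F.
Step 3: cheapest edge leaving the tree is C-D (6); add D.
Step 4: cheapest edge leaving the tree is C-G (7); add G.
Step 5: cheapest edge leaving the tree is G-I (7); add I.
Step 6: cheapest edge leaving the tree is E-I (3); add E.
Step 7: cheapest edge leaving the tree is E-H (7); add H.
Step 8: cheapest edge leaving the tree is B-E (18); add B.
MST edges: A-C, C-F, C-D, C-G, G-I, E-I, E-H, B-E; total weight 1+5+6+7+7+3+7+18 = 54.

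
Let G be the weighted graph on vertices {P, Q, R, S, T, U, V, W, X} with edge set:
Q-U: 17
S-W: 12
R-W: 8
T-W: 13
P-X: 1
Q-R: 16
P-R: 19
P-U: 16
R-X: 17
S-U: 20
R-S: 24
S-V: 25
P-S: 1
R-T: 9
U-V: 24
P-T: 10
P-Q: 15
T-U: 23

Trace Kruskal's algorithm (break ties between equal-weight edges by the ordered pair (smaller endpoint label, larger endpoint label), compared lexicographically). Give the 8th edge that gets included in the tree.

U-V

Kruskal's algorithm — process edges by increasing weight (ties by edge label):
P-S (1): add — endpoints in different components.
P-X (1): add — endpoints in different components.
R-W (8): add — endpoints in different components.
R-T (9): add — endpoints in different components.
P-T (10): add — endpoints in different components.
S-W (12): skip — S and W already connected.
T-W (13): skip — T and W already connected.
P-Q (15): add — endpoints in different components.
P-U (16): add — endpoints in different components.
Q-R (16): skip — Q and R already connected.
Q-U (17): skip — Q and U already connected.
R-X (17): skip — X and R already connected.
P-R (19): skip — P and R already connected.
S-U (20): skip — U and S already connected.
T-U (23): skip — U and T already connected.
R-S (24): skip — S and R already connected.
U-V (24): add — endpoints in different components.
The 8th edge added is U-V.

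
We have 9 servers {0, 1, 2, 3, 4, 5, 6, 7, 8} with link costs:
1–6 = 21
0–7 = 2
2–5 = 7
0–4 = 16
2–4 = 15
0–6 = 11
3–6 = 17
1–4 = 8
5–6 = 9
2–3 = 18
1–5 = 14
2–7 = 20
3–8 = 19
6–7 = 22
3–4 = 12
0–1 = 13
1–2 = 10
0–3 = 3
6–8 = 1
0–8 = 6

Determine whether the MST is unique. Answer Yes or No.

Kruskal's algorithm — process edges by increasing weight (ties by edge label):
6–8 (1): add — endpoints in different components.
0–7 (2): add — endpoints in different components.
0–3 (3): add — endpoints in different components.
0–8 (6): add — endpoints in different components.
2–5 (7): add — endpoints in different components.
1–4 (8): add — endpoints in different components.
5–6 (9): add — endpoints in different components.
1–2 (10): add — endpoints in different components.
Every non-tree edge has weight strictly greater than the heaviest edge on the tree path between its endpoints, so the MST is unique.

Yes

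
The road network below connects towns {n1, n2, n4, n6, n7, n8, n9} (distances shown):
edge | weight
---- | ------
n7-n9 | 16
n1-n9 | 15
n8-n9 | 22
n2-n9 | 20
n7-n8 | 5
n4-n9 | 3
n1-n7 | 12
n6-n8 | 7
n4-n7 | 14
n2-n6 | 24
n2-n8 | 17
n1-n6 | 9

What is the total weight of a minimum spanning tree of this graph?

55

Kruskal: consider edges lightest-first.
n4-n9 (3): add — endpoints in different components.
n7-n8 (5): add — endpoints in different components.
n6-n8 (7): add — endpoints in different components.
n1-n6 (9): add — endpoints in different components.
n1-n7 (12): skip — n1 and n7 already connected.
n4-n7 (14): add — endpoints in different components.
n1-n9 (15): skip — n1 and n9 already connected.
n7-n9 (16): skip — n7 and n9 already connected.
n2-n8 (17): add — endpoints in different components.
MST edges: n4-n9, n7-n8, n6-n8, n1-n6, n4-n7, n2-n8; total weight 3+5+7+9+14+17 = 55.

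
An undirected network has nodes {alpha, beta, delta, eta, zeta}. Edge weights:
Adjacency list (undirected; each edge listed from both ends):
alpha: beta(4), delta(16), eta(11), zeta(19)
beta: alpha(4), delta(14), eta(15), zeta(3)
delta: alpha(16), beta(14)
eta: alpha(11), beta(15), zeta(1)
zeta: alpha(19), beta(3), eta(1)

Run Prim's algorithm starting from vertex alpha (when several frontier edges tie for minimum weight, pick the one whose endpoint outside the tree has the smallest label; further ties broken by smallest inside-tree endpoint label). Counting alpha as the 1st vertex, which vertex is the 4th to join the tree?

eta

Prim's algorithm from alpha:
Step 1: cheapest edge leaving the tree is alpha beta (4); add beta.
Step 2: cheapest edge leaving the tree is beta zeta (3); add zeta.
Step 3: cheapest edge leaving the tree is eta zeta (1); add eta.
Step 4: cheapest edge leaving the tree is beta delta (14); add delta.
Vertex order: alpha, beta, zeta, eta, delta. The 4th vertex is eta.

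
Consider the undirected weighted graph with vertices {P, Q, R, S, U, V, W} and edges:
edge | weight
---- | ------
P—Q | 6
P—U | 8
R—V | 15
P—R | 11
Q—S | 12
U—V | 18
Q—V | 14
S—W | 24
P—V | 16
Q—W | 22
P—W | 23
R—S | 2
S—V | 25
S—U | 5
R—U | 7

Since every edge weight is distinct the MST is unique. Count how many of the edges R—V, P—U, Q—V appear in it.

2

Kruskal: consider edges lightest-first.
R—S (2): add — endpoints in different components.
S—U (5): add — endpoints in different components.
P—Q (6): add — endpoints in different components.
R—U (7): skip — U and R already connected.
P—U (8): add — endpoints in different components.
P—R (11): skip — P and R already connected.
Q—S (12): skip — S and Q already connected.
Q—V (14): add — endpoints in different components.
R—V (15): skip — V and R already connected.
P—V (16): skip — P and V already connected.
U—V (18): skip — U and V already connected.
Q—W (22): add — endpoints in different components.
MST edge set: {R—S, S—U, P—Q, P—U, Q—V, Q—W}.
Of the listed edges, {P—U, Q—V} are in the MST → 2.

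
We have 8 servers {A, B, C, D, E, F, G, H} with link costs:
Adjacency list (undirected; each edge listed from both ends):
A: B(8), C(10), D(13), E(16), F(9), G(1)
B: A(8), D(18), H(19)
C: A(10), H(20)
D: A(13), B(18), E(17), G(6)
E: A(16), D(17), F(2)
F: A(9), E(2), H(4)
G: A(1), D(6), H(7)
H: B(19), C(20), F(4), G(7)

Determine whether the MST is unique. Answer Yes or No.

Kruskal: consider edges lightest-first.
A G (1): add — endpoints in different components.
E F (2): add — endpoints in different components.
F H (4): add — endpoints in different components.
D G (6): add — endpoints in different components.
G H (7): add — endpoints in different components.
A B (8): add — endpoints in different components.
A F (9): skip — A and F already connected.
A C (10): add — endpoints in different components.
Every non-tree edge has weight strictly greater than the heaviest edge on the tree path between its endpoints, so the MST is unique.

Yes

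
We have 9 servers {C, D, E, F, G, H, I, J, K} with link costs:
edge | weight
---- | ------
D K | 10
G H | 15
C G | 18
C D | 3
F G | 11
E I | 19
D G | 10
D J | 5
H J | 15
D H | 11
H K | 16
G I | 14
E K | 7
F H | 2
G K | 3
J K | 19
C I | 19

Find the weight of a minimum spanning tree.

55

Kruskal: consider edges lightest-first.
F H (2): add — endpoints in different components.
C D (3): add — endpoints in different components.
G K (3): add — endpoints in different components.
D J (5): add — endpoints in different components.
E K (7): add — endpoints in different components.
D G (10): add — endpoints in different components.
D K (10): skip — D and K already connected.
D H (11): add — endpoints in different components.
F G (11): skip — F and G already connected.
G I (14): add — endpoints in different components.
MST edges: F H, C D, G K, D J, E K, D G, D H, G I; total weight 2+3+3+5+7+10+11+14 = 55.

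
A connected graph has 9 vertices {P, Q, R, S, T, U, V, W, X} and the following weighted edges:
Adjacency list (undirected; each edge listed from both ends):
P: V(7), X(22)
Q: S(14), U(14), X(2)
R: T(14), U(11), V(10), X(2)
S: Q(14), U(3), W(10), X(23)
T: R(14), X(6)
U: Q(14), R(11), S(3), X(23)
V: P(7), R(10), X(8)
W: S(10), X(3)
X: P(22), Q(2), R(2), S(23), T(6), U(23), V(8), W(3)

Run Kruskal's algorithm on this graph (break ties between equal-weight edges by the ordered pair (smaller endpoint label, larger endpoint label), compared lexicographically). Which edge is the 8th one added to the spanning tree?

S-W

Sort edges by weight, then run Kruskal:
Q X (2): add — endpoints in different components.
R X (2): add — endpoints in different components.
S U (3): add — endpoints in different components.
W X (3): add — endpoints in different components.
T X (6): add — endpoints in different components.
P V (7): add — endpoints in different components.
V X (8): add — endpoints in different components.
R V (10): skip — R and V already connected.
S W (10): add — endpoints in different components.
The 8th edge added is S W.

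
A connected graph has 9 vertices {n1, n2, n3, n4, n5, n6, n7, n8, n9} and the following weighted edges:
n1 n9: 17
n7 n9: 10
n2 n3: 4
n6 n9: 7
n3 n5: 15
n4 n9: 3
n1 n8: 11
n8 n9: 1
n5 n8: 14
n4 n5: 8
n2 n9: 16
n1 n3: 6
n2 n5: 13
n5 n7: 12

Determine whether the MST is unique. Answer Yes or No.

Yes

Sort edges by weight, then run Kruskal:
n8 n9 (1): add — endpoints in different components.
n4 n9 (3): add — endpoints in different components.
n2 n3 (4): add — endpoints in different components.
n1 n3 (6): add — endpoints in different components.
n6 n9 (7): add — endpoints in different components.
n4 n5 (8): add — endpoints in different components.
n7 n9 (10): add — endpoints in different components.
n1 n8 (11): add — endpoints in different components.
Every non-tree edge has weight strictly greater than the heaviest edge on the tree path between its endpoints, so the MST is unique.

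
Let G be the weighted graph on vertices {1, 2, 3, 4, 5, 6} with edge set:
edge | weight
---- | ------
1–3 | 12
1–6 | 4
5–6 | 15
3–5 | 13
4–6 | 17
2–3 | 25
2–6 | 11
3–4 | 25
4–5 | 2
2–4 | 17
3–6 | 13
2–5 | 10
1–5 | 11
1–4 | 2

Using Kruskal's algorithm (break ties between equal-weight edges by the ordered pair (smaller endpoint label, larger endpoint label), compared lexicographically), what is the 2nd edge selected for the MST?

4-5

Sort edges by weight, then run Kruskal:
1–4 (2): add — endpoints in different components.
4–5 (2): add — endpoints in different components.
1–6 (4): add — endpoints in different components.
2–5 (10): add — endpoints in different components.
1–5 (11): skip — 1 and 5 already connected.
2–6 (11): skip — 2 and 6 already connected.
1–3 (12): add — endpoints in different components.
The 2nd edge added is 4–5.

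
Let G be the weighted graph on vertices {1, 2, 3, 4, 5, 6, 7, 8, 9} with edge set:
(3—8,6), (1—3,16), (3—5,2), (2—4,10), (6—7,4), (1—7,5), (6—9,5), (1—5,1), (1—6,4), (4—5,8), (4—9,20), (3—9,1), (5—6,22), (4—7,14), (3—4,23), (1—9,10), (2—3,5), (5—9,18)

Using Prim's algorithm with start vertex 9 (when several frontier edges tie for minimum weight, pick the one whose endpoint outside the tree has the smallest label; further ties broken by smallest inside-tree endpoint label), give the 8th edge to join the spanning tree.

4-5

Grow the tree from 9 using Prim:
Step 1: cheapest edge leaving the tree is 3—9 (1); add 3.
Step 2: cheapest edge leaving the tree is 3—5 (2); add 5.
Step 3: cheapest edge leaving the tree is 1—5 (1); add 1.
Step 4: cheapest edge leaving the tree is 1—6 (4); add 6.
Step 5: cheapest edge leaving the tree is 6—7 (4); add 7.
Step 6: cheapest edge leaving the tree is 2—3 (5); add 2.
Step 7: cheapest edge leaving the tree is 3—8 (6); add 8.
Step 8: cheapest edge leaving the tree is 4—5 (8); add 4.
The 8th edge added is 4—5.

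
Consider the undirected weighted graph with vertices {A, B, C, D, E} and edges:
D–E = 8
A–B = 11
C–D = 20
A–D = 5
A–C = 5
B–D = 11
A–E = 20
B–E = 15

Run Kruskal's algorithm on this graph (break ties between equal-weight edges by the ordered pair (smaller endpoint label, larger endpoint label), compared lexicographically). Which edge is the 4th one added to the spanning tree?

Sort edges by weight, then run Kruskal:
A–C (5): add — endpoints in different components.
A–D (5): add — endpoints in different components.
D–E (8): add — endpoints in different components.
A–B (11): add — endpoints in different components.
The 4th edge added is A–B.

A-B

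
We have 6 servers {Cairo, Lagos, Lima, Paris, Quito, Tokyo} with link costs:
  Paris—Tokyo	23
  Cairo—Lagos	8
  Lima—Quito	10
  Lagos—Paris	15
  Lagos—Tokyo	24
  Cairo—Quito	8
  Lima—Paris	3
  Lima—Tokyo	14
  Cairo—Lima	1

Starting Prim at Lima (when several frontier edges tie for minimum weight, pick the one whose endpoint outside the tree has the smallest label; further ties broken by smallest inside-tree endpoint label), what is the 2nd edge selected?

Grow the tree from Lima using Prim:
Step 1: cheapest edge leaving the tree is Cairo—Lima (1); add Cairo.
Step 2: cheapest edge leaving the tree is Lima—Paris (3); add Paris.
Step 3: cheapest edge leaving the tree is Cairo—Lagos (8); add Lagos.
Step 4: cheapest edge leaving the tree is Cairo—Quito (8); add Quito.
Step 5: cheapest edge leaving the tree is Lima—Tokyo (14); add Tokyo.
The 2nd edge added is Lima—Paris.

Lima-Paris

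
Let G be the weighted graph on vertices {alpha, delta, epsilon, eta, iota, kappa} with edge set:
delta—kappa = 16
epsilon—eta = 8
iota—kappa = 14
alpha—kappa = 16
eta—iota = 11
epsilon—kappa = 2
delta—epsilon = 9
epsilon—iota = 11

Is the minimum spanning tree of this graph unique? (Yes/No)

Sort edges by weight, then run Kruskal:
epsilon—kappa (2): add — endpoints in different components.
epsilon—eta (8): add — endpoints in different components.
delta—epsilon (9): add — endpoints in different components.
epsilon—iota (11): add — endpoints in different components.
eta—iota (11): skip — iota and eta already connected.
iota—kappa (14): skip — iota and kappa already connected.
alpha—kappa (16): add — endpoints in different components.
Non-tree edge eta—iota has weight 11, equal to the heaviest edge on its tree cycle — swapping gives another MST of the same weight. Not unique.

No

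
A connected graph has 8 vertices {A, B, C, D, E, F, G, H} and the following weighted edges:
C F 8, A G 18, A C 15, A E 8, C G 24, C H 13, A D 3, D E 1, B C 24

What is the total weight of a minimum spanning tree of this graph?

82

Prim's algorithm from E:
Step 1: cheapest edge leaving the tree is D E (1); add D.
Step 2: cheapest edge leaving the tree is A D (3); add A.
Step 3: cheapest edge leaving the tree is A C (15); add C.
Step 4: cheapest edge leaving the tree is C F (8); add F.
Step 5: cheapest edge leaving the tree is C H (13); add H.
Step 6: cheapest edge leaving the tree is A G (18); add G.
Step 7: cheapest edge leaving the tree is B C (24); add B.
MST edges: D E, A D, A C, C F, C H, A G, B C; total weight 1+3+15+8+13+18+24 = 82.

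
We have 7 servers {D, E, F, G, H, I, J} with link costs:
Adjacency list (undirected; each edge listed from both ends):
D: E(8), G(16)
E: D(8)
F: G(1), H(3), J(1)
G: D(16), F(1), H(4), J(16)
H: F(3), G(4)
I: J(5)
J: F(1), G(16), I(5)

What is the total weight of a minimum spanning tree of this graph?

Grow the tree from E using Prim:
Step 1: cheapest edge leaving the tree is D-E (8); add D.
Step 2: cheapest edge leaving the tree is D-G (16); add G.
Step 3: cheapest edge leaving the tree is F-G (1); add F.
Step 4: cheapest edge leaving the tree is F-J (1); add J.
Step 5: cheapest edge leaving the tree is F-H (3); add H.
Step 6: cheapest edge leaving the tree is I-J (5); add I.
MST edges: D-E, D-G, F-G, F-J, F-H, I-J; total weight 8+16+1+1+3+5 = 34.

34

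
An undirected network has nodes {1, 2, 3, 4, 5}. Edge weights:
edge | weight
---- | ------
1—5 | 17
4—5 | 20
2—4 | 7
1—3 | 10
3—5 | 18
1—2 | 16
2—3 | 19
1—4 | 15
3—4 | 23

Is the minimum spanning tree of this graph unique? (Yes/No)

Yes

Kruskal: consider edges lightest-first.
2—4 (7): add. Components now {1} {2,4} {3} {5}
1—3 (10): add. Components now {1,3} {2,4} {5}
1—4 (15): add. Components now {1,2,3,4} {5}
1—2 (16): skip — 1 and 2 already connected.
1—5 (17): add. Components now {1,2,3,4,5}
Every non-tree edge has weight strictly greater than the heaviest edge on the tree path between its endpoints, so the MST is unique.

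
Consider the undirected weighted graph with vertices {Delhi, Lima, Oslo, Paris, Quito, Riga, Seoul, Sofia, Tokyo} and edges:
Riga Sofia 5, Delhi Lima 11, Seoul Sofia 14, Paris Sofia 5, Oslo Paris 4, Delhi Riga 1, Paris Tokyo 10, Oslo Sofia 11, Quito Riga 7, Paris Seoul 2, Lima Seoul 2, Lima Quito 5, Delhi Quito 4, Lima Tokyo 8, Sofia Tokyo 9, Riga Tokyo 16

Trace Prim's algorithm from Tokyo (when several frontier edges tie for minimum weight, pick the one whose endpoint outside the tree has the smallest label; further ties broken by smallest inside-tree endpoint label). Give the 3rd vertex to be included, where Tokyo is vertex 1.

Prim's algorithm from Tokyo:
Step 1: cheapest edge leaving the tree is Lima Tokyo (8); add Lima.
Step 2: cheapest edge leaving the tree is Lima Seoul (2); add Seoul.
Step 3: cheapest edge leaving the tree is Paris Seoul (2); add Paris.
Step 4: cheapest edge leaving the tree is Oslo Paris (4); add Oslo.
Step 5: cheapest edge leaving the tree is Lima Quito (5); add Quito.
Step 6: cheapest edge leaving the tree is Delhi Quito (4); add Delhi.
Step 7: cheapest edge leaving the tree is Delhi Riga (1); add Riga.
Step 8: cheapest edge leaving the tree is Paris Sofia (5); add Sofia.
Vertex order: Tokyo, Lima, Seoul, Paris, Oslo, Quito, Delhi, Riga, Sofia. The 3rd vertex is Seoul.

Seoul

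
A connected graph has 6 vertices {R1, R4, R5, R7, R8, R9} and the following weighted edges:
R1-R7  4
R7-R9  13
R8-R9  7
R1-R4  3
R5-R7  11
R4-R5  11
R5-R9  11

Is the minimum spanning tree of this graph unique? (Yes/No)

No

Sort edges by weight, then run Kruskal:
R1-R4 (3): add. Components now {R1,R4} {R5} {R8} {R7} {R9}
R1-R7 (4): add. Components now {R1,R4,R7} {R5} {R8} {R9}
R8-R9 (7): add. Components now {R1,R4,R7} {R5} {R8,R9}
R4-R5 (11): add. Components now {R1,R4,R5,R7} {R8,R9}
R5-R7 (11): skip — R5 and R7 already connected.
R5-R9 (11): add. Components now {R1,R4,R5,R7,R8,R9}
Non-tree edge R5-R7 has weight 11, equal to the heaviest edge on its tree cycle — swapping gives another MST of the same weight. Not unique.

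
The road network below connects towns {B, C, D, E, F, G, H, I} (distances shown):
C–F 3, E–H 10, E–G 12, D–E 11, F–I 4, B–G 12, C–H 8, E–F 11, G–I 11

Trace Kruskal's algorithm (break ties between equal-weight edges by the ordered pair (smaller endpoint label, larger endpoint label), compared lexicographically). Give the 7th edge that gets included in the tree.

B-G

Kruskal: consider edges lightest-first.
C–F (3): add — endpoints in different components.
F–I (4): add — endpoints in different components.
C–H (8): add — endpoints in different components.
E–H (10): add — endpoints in different components.
D–E (11): add — endpoints in different components.
E–F (11): skip — E and F already connected.
G–I (11): add — endpoints in different components.
B–G (12): add — endpoints in different components.
The 7th edge added is B–G.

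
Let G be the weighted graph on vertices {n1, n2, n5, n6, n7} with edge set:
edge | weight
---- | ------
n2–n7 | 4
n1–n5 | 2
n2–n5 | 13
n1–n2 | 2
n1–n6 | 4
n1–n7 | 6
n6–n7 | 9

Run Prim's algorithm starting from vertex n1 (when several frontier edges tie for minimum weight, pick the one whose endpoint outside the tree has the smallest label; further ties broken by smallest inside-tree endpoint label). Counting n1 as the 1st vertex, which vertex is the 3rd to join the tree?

Prim, starting at n1.
Step 1: frontier [n1–n2 2, n1–n5 2, n1–n6 4, n1–n7 6] → take n1–n2 (2); add n2.
Step 2: frontier [n1–n5 2, n1–n6 4, n1–n7 6, n2–n7 4, n2–n5 13] → take n1–n5 (2); add n5.
Step 3: frontier [n1–n6 4, n1–n7 6, n2–n7 4] → take n1–n6 (4); add n6.
Step 4: frontier [n1–n7 6, n2–n7 4, n6–n7 9] → take n2–n7 (4); add n7.
Vertex order: n1, n2, n5, n6, n7. The 3rd vertex is n5.

n5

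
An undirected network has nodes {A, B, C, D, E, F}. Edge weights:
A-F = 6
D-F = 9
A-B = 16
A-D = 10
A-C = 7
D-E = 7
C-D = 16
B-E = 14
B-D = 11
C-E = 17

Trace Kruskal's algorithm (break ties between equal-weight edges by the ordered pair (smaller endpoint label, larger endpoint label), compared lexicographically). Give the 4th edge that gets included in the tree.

Kruskal: consider edges lightest-first.
A-F (6): add. Components now {A,F} {B} {C} {D} {E}
A-C (7): add. Components now {A,C,F} {B} {D} {E}
D-E (7): add. Components now {A,C,F} {B} {D,E}
D-F (9): add. Components now {A,C,D,E,F} {B}
A-D (10): skip — A and D already connected.
B-D (11): add. Components now {A,B,C,D,E,F}
The 4th edge added is D-F.

D-F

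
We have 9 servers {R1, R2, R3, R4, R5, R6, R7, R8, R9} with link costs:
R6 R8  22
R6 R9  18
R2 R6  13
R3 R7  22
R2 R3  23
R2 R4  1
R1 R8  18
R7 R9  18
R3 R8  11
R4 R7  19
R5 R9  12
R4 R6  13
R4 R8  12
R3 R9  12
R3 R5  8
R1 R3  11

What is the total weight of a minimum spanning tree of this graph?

86

Grow the tree from R6 using Prim:
Step 1: cheapest edge leaving the tree is R2 R6 (13); add R2.
Step 2: cheapest edge leaving the tree is R2 R4 (1); add R4.
Step 3: cheapest edge leaving the tree is R4 R8 (12); add R8.
Step 4: cheapest edge leaving the tree is R3 R8 (11); add R3.
Step 5: cheapest edge leaving the tree is R3 R5 (8); add R5.
Step 6: cheapest edge leaving the tree is R1 R3 (11); add R1.
Step 7: cheapest edge leaving the tree is R3 R9 (12); add R9.
Step 8: cheapest edge leaving the tree is R7 R9 (18); add R7.
MST edges: R2 R6, R2 R4, R4 R8, R3 R8, R3 R5, R1 R3, R3 R9, R7 R9; total weight 13+1+12+11+8+11+12+18 = 86.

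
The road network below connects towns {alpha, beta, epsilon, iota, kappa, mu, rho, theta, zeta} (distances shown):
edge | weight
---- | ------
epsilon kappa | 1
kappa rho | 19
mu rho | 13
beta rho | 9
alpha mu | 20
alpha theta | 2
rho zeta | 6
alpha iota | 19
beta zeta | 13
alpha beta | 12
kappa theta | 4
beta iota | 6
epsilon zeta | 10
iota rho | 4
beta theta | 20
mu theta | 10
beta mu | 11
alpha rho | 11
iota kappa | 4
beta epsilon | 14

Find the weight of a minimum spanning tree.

Kruskal: consider edges lightest-first.
epsilon kappa (1): add — endpoints in different components.
alpha theta (2): add — endpoints in different components.
iota kappa (4): add — endpoints in different components.
iota rho (4): add — endpoints in different components.
kappa theta (4): add — endpoints in different components.
beta iota (6): add — endpoints in different components.
rho zeta (6): add — endpoints in different components.
beta rho (9): skip — beta and rho already connected.
epsilon zeta (10): skip — zeta and epsilon already connected.
mu theta (10): add — endpoints in different components.
MST edges: epsilon kappa, alpha theta, iota kappa, iota rho, kappa theta, beta iota, rho zeta, mu theta; total weight 1+2+4+4+4+6+6+10 = 37.

37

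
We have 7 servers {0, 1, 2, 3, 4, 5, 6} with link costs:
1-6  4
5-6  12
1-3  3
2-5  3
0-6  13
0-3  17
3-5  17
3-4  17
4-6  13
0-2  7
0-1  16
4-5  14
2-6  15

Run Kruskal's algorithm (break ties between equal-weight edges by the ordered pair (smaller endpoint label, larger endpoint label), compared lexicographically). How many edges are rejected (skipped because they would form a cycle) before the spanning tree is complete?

1

Sort edges by weight, then run Kruskal:
1-3 (3): add. Components now {0} {1,3} {2} {4} {5} {6}
2-5 (3): add. Components now {0} {1,3} {2,5} {4} {6}
1-6 (4): add. Components now {0} {1,3,6} {2,5} {4}
0-2 (7): add. Components now {0,2,5} {1,3,6} {4}
5-6 (12): add. Components now {0,1,2,3,5,6} {4}
0-6 (13): skip — 0 and 6 already connected.
4-6 (13): add. Components now {0,1,2,3,4,5,6}
Edges rejected before the tree was complete: 1.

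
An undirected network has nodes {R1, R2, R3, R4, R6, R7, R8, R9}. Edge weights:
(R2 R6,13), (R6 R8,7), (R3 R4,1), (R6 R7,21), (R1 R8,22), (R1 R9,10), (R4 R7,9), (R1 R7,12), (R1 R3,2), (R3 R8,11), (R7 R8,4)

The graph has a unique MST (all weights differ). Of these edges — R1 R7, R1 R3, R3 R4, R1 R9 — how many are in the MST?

Kruskal's algorithm — process edges by increasing weight (ties by edge label):
R3 R4 (1): add — endpoints in different components.
R1 R3 (2): add — endpoints in different components.
R7 R8 (4): add — endpoints in different components.
R6 R8 (7): add — endpoints in different components.
R4 R7 (9): add — endpoints in different components.
R1 R9 (10): add — endpoints in different components.
R3 R8 (11): skip — R8 and R3 already connected.
R1 R7 (12): skip — R1 and R7 already connected.
R2 R6 (13): add — endpoints in different components.
MST edge set: {R3 R4, R1 R3, R7 R8, R6 R8, R4 R7, R1 R9, R2 R6}.
Of the listed edges, {R1 R3, R3 R4, R1 R9} are in the MST → 3.

3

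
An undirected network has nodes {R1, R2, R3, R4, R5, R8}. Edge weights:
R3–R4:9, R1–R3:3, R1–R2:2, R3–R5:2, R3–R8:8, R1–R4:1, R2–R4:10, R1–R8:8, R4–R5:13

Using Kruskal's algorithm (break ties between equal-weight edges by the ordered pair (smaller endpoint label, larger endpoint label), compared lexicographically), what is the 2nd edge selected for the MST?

R1-R2

Sort edges by weight, then run Kruskal:
R1–R4 (1): add — endpoints in different components.
R1–R2 (2): add — endpoints in different components.
R3–R5 (2): add — endpoints in different components.
R1–R3 (3): add — endpoints in different components.
R1–R8 (8): add — endpoints in different components.
The 2nd edge added is R1–R2.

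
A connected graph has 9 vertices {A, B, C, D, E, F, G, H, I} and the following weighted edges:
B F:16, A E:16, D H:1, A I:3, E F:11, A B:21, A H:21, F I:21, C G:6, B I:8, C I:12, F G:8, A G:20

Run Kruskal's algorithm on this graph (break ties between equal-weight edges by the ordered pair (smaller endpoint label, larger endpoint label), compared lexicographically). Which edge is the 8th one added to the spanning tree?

Kruskal: consider edges lightest-first.
D H (1): add — endpoints in different components.
A I (3): add — endpoints in different components.
C G (6): add — endpoints in different components.
B I (8): add — endpoints in different components.
F G (8): add — endpoints in different components.
E F (11): add — endpoints in different components.
C I (12): add — endpoints in different components.
A E (16): skip — A and E already connected.
B F (16): skip — B and F already connected.
A G (20): skip — A and G already connected.
A B (21): skip — A and B already connected.
A H (21): add — endpoints in different components.
The 8th edge added is A H.

A-H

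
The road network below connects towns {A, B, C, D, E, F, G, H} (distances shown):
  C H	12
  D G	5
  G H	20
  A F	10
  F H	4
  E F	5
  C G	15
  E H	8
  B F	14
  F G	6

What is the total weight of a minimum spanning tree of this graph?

56

Grow the tree from C using Prim:
Step 1: cheapest edge leaving the tree is C H (12); add H.
Step 2: cheapest edge leaving the tree is F H (4); add F.
Step 3: cheapest edge leaving the tree is E F (5); add E.
Step 4: cheapest edge leaving the tree is F G (6); add G.
Step 5: cheapest edge leaving the tree is D G (5); add D.
Step 6: cheapest edge leaving the tree is A F (10); add A.
Step 7: cheapest edge leaving the tree is B F (14); add B.
MST edges: C H, F H, E F, F G, D G, A F, B F; total weight 12+4+5+6+5+10+14 = 56.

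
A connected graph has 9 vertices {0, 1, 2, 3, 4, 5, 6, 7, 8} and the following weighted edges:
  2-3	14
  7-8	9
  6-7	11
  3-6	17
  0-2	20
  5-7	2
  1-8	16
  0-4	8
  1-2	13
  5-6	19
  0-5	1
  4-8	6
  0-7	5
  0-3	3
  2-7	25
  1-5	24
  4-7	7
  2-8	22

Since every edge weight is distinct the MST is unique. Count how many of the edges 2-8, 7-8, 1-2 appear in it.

1

Kruskal's algorithm — process edges by increasing weight (ties by edge label):
0-5 (1): add — endpoints in different components.
5-7 (2): add — endpoints in different components.
0-3 (3): add — endpoints in different components.
0-7 (5): skip — 0 and 7 already connected.
4-8 (6): add — endpoints in different components.
4-7 (7): add — endpoints in different components.
0-4 (8): skip — 0 and 4 already connected.
7-8 (9): skip — 7 and 8 already connected.
6-7 (11): add — endpoints in different components.
1-2 (13): add — endpoints in different components.
2-3 (14): add — endpoints in different components.
MST edge set: {0-5, 5-7, 0-3, 4-8, 4-7, 6-7, 1-2, 2-3}.
Of the listed edges, {1-2} are in the MST → 1.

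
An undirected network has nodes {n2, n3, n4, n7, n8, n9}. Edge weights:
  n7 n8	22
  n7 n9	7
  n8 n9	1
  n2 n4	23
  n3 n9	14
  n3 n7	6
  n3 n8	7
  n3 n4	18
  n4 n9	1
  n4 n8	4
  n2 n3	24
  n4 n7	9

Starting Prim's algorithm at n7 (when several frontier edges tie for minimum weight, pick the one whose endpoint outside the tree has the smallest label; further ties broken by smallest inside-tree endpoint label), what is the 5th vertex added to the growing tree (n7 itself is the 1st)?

Grow the tree from n7 using Prim:
Step 1: cheapest edge leaving the tree is n3 n7 (6); add n3.
Step 2: cheapest edge leaving the tree is n3 n8 (7); add n8.
Step 3: cheapest edge leaving the tree is n8 n9 (1); add n9.
Step 4: cheapest edge leaving the tree is n4 n9 (1); add n4.
Step 5: cheapest edge leaving the tree is n2 n4 (23); add n2.
Vertex order: n7, n3, n8, n9, n4, n2. The 5th vertex is n4.

n4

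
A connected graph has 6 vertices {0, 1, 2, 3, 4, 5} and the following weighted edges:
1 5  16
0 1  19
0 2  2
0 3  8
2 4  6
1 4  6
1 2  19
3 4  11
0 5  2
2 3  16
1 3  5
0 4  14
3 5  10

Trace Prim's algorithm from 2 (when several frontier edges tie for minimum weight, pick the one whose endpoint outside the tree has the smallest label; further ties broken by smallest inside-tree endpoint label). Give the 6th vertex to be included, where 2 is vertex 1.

Prim's algorithm from 2:
Step 1: cheapest edge leaving the tree is 0 2 (2); add 0.
Step 2: cheapest edge leaving the tree is 0 5 (2); add 5.
Step 3: cheapest edge leaving the tree is 2 4 (6); add 4.
Step 4: cheapest edge leaving the tree is 1 4 (6); add 1.
Step 5: cheapest edge leaving the tree is 1 3 (5); add 3.
Vertex order: 2, 0, 5, 4, 1, 3. The 6th vertex is 3.

3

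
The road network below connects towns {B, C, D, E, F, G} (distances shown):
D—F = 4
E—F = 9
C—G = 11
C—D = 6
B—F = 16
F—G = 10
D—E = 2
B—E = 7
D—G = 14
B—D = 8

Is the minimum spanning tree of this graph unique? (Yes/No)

Kruskal: consider edges lightest-first.
D—E (2): add. Components now {B} {C} {D,E} {F} {G}
D—F (4): add. Components now {B} {C} {D,E,F} {G}
C—D (6): add. Components now {B} {C,D,E,F} {G}
B—E (7): add. Components now {B,C,D,E,F} {G}
B—D (8): skip — B and D already connected.
E—F (9): skip — E and F already connected.
F—G (10): add. Components now {B,C,D,E,F,G}
Every non-tree edge has weight strictly greater than the heaviest edge on the tree path between its endpoints, so the MST is unique.

Yes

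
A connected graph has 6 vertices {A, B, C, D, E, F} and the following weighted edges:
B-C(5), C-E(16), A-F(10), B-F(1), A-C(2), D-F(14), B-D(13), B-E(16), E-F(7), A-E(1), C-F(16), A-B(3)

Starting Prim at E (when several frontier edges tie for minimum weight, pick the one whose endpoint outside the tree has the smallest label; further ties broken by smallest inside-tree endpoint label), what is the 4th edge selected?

Prim's algorithm from E:
Step 1: frontier [A-E 1, E-F 7, B-E 16, C-E 16] → take A-E (1); add A.
Step 2: frontier [A-C 2, A-B 3, A-F 10, E-F 7, B-E 16, C-E 16] → take A-C (2); add C.
Step 3: frontier [A-B 3, A-F 10, B-C 5, C-F 16, E-F 7, B-E 16] → take A-B (3); add B.
Step 4: frontier [A-F 10, B-F 1, B-D 13, C-F 16, E-F 7] → take B-F (1); add F.
Step 5: frontier [B-D 13, D-F 14] → take B-D (13); add D.
The 4th edge added is B-F.

B-F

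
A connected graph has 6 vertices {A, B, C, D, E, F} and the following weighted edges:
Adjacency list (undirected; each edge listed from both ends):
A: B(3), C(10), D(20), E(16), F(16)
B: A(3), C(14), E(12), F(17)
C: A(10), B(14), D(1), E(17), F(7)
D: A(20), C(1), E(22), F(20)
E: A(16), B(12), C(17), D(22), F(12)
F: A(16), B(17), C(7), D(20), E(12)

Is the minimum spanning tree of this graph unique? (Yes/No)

No

Kruskal's algorithm — process edges by increasing weight (ties by edge label):
C D (1): add — endpoints in different components.
A B (3): add — endpoints in different components.
C F (7): add — endpoints in different components.
A C (10): add — endpoints in different components.
B E (12): add — endpoints in different components.
Non-tree edge E F has weight 12, equal to the heaviest edge on its tree cycle — swapping gives another MST of the same weight. Not unique.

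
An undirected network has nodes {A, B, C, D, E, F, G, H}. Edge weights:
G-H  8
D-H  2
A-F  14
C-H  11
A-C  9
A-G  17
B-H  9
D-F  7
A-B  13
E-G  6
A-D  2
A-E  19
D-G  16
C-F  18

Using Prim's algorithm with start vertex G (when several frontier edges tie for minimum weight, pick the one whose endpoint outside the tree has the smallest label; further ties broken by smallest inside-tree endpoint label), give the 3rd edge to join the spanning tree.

D-H

Grow the tree from G using Prim:
Step 1: cheapest edge leaving the tree is E-G (6); add E.
Step 2: cheapest edge leaving the tree is G-H (8); add H.
Step 3: cheapest edge leaving the tree is D-H (2); add D.
Step 4: cheapest edge leaving the tree is A-D (2); add A.
Step 5: cheapest edge leaving the tree is D-F (7); add F.
Step 6: cheapest edge leaving the tree is B-H (9); add B.
Step 7: cheapest edge leaving the tree is A-C (9); add C.
The 3rd edge added is D-H.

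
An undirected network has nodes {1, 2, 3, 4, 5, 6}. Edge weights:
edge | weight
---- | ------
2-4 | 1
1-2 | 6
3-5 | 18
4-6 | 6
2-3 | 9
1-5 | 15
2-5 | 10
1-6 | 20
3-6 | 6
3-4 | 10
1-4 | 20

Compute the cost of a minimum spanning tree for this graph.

Prim's algorithm from 6:
Step 1: cheapest edge leaving the tree is 3-6 (6); add 3.
Step 2: cheapest edge leaving the tree is 4-6 (6); add 4.
Step 3: cheapest edge leaving the tree is 2-4 (1); add 2.
Step 4: cheapest edge leaving the tree is 1-2 (6); add 1.
Step 5: cheapest edge leaving the tree is 2-5 (10); add 5.
MST edges: 3-6, 4-6, 2-4, 1-2, 2-5; total weight 6+6+1+6+10 = 29.

29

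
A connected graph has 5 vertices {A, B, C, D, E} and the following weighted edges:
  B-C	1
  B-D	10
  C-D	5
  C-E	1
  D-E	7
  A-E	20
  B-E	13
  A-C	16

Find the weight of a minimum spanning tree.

23

Prim's algorithm from E:
Step 1: frontier [C-E 1, D-E 7, B-E 13, A-E 20] → take C-E (1); add C.
Step 2: frontier [B-C 1, C-D 5, A-C 16, D-E 7, B-E 13, A-E 20] → take B-C (1); add B.
Step 3: frontier [B-D 10, C-D 5, A-C 16, D-E 7, A-E 20] → take C-D (5); add D.
Step 4: frontier [A-C 16, A-E 20] → take A-C (16); add A.
MST edges: C-E, B-C, C-D, A-C; total weight 1+1+5+16 = 23.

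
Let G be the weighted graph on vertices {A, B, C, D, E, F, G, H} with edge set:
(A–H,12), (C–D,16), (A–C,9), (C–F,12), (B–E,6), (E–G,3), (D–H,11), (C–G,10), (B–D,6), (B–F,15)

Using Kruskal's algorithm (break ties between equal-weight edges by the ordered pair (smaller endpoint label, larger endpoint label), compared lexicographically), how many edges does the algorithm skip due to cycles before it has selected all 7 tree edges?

Sort edges by weight, then run Kruskal:
E–G (3): add — endpoints in different components.
B–D (6): add — endpoints in different components.
B–E (6): add — endpoints in different components.
A–C (9): add — endpoints in different components.
C–G (10): add — endpoints in different components.
D–H (11): add — endpoints in different components.
A–H (12): skip — A and H already connected.
C–F (12): add — endpoints in different components.
Edges rejected before the tree was complete: 1.

1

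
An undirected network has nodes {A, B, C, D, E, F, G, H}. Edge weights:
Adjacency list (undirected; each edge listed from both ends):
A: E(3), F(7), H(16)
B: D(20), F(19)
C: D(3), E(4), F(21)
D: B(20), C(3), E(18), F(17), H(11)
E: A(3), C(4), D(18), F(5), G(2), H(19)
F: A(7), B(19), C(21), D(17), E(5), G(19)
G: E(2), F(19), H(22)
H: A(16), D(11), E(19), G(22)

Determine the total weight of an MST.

47

Sort edges by weight, then run Kruskal:
E–G (2): add — endpoints in different components.
A–E (3): add — endpoints in different components.
C–D (3): add — endpoints in different components.
C–E (4): add — endpoints in different components.
E–F (5): add — endpoints in different components.
A–F (7): skip — A and F already connected.
D–H (11): add — endpoints in different components.
A–H (16): skip — A and H already connected.
D–F (17): skip — D and F already connected.
D–E (18): skip — D and E already connected.
B–F (19): add — endpoints in different components.
MST edges: E–G, A–E, C–D, C–E, E–F, D–H, B–F; total weight 2+3+3+4+5+11+19 = 47.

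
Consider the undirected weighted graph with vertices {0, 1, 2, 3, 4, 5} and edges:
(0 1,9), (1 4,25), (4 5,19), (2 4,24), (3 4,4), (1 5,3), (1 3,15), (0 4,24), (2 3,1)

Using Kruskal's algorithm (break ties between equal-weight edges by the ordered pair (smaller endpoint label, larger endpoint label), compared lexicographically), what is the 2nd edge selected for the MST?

1-5

Kruskal: consider edges lightest-first.
2 3 (1): add — endpoints in different components.
1 5 (3): add — endpoints in different components.
3 4 (4): add — endpoints in different components.
0 1 (9): add — endpoints in different components.
1 3 (15): add — endpoints in different components.
The 2nd edge added is 1 5.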